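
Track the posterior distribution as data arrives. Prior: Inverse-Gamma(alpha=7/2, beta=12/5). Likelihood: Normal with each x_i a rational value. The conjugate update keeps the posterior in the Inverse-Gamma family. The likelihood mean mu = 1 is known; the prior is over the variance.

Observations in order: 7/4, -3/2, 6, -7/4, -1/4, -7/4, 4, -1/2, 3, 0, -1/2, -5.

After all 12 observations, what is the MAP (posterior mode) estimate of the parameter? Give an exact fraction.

77/15

obs 1: x=7/4 → posterior Inverse-Gamma(4, 429/160)
obs 2: x=-3/2 → posterior Inverse-Gamma(9/2, 929/160)
obs 3: x=6 → posterior Inverse-Gamma(5, 2929/160)
obs 4: x=-7/4 → posterior Inverse-Gamma(11/2, 1767/80)
obs 5: x=-1/4 → posterior Inverse-Gamma(6, 3659/160)
obs 6: x=-7/4 → posterior Inverse-Gamma(13/2, 533/20)
obs 7: x=4 → posterior Inverse-Gamma(7, 623/20)
obs 8: x=-1/2 → posterior Inverse-Gamma(15/2, 1291/40)
obs 9: x=3 → posterior Inverse-Gamma(8, 1371/40)
obs 10: x=0 → posterior Inverse-Gamma(17/2, 1391/40)
obs 11: x=-1/2 → posterior Inverse-Gamma(9, 359/10)
obs 12: x=-5 → posterior Inverse-Gamma(19/2, 539/10)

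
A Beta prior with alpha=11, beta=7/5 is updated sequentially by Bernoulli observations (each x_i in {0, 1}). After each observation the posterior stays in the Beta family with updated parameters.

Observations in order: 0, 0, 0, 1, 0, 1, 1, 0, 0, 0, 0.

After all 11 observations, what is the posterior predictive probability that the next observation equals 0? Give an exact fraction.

47/117

obs 1: x=0 → posterior Beta(11, 12/5)
obs 2: x=0 → posterior Beta(11, 17/5)
obs 3: x=0 → posterior Beta(11, 22/5)
obs 4: x=1 → posterior Beta(12, 22/5)
obs 5: x=0 → posterior Beta(12, 27/5)
obs 6: x=1 → posterior Beta(13, 27/5)
obs 7: x=1 → posterior Beta(14, 27/5)
obs 8: x=0 → posterior Beta(14, 32/5)
obs 9: x=0 → posterior Beta(14, 37/5)
obs 10: x=0 → posterior Beta(14, 42/5)
obs 11: x=0 → posterior Beta(14, 47/5)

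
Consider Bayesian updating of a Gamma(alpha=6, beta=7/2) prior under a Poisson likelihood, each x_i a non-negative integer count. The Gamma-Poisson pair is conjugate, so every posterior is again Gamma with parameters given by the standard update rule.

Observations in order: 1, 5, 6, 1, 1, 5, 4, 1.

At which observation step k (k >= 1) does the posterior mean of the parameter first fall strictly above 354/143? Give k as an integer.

k = 3

obs 1: x=1 → posterior Gamma(7, 9/2)
obs 2: x=5 → posterior Gamma(12, 11/2)
obs 3: x=6 → posterior Gamma(18, 13/2)
obs 4: x=1 → posterior Gamma(19, 15/2)
obs 5: x=1 → posterior Gamma(20, 17/2)
obs 6: x=5 → posterior Gamma(25, 19/2)
obs 7: x=4 → posterior Gamma(29, 21/2)
obs 8: x=1 → posterior Gamma(30, 23/2)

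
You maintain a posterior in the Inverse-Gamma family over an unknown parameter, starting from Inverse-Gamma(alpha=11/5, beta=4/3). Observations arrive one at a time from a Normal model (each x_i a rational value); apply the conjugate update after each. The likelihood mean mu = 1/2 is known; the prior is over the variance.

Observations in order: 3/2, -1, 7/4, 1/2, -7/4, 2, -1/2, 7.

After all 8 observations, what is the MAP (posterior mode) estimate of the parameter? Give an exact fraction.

obs 1: x=3/2 → posterior Inverse-Gamma(27/10, 11/6)
obs 2: x=-1 → posterior Inverse-Gamma(16/5, 71/24)
obs 3: x=7/4 → posterior Inverse-Gamma(37/10, 359/96)
obs 4: x=1/2 → posterior Inverse-Gamma(21/5, 359/96)
obs 5: x=-7/4 → posterior Inverse-Gamma(47/10, 301/48)
obs 6: x=2 → posterior Inverse-Gamma(26/5, 355/48)
obs 7: x=-1/2 → posterior Inverse-Gamma(57/10, 379/48)
obs 8: x=7 → posterior Inverse-Gamma(31/5, 1393/48)

6965/1728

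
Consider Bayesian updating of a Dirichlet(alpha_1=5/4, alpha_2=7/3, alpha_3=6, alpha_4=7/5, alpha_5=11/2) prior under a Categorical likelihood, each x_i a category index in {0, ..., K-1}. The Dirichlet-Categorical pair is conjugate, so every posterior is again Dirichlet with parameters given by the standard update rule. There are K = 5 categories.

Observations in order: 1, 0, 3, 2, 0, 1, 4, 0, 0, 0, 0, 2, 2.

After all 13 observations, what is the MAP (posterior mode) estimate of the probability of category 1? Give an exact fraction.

200/1469

obs 1: x=1 → posterior Dirichlet(5/4, 10/3, 6, 7/5, 11/2)
obs 2: x=0 → posterior Dirichlet(9/4, 10/3, 6, 7/5, 11/2)
obs 3: x=3 → posterior Dirichlet(9/4, 10/3, 6, 12/5, 11/2)
obs 4: x=2 → posterior Dirichlet(9/4, 10/3, 7, 12/5, 11/2)
obs 5: x=0 → posterior Dirichlet(13/4, 10/3, 7, 12/5, 11/2)
obs 6: x=1 → posterior Dirichlet(13/4, 13/3, 7, 12/5, 11/2)
obs 7: x=4 → posterior Dirichlet(13/4, 13/3, 7, 12/5, 13/2)
obs 8: x=0 → posterior Dirichlet(17/4, 13/3, 7, 12/5, 13/2)
obs 9: x=0 → posterior Dirichlet(21/4, 13/3, 7, 12/5, 13/2)
obs 10: x=0 → posterior Dirichlet(25/4, 13/3, 7, 12/5, 13/2)
obs 11: x=0 → posterior Dirichlet(29/4, 13/3, 7, 12/5, 13/2)
obs 12: x=2 → posterior Dirichlet(29/4, 13/3, 8, 12/5, 13/2)
obs 13: x=2 → posterior Dirichlet(29/4, 13/3, 9, 12/5, 13/2)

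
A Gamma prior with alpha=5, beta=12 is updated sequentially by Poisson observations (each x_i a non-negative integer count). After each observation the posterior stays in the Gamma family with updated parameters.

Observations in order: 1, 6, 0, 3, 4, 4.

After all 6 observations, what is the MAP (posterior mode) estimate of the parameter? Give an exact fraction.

11/9

obs 1: x=1 → posterior Gamma(6, 13)
obs 2: x=6 → posterior Gamma(12, 14)
obs 3: x=0 → posterior Gamma(12, 15)
obs 4: x=3 → posterior Gamma(15, 16)
obs 5: x=4 → posterior Gamma(19, 17)
obs 6: x=4 → posterior Gamma(23, 18)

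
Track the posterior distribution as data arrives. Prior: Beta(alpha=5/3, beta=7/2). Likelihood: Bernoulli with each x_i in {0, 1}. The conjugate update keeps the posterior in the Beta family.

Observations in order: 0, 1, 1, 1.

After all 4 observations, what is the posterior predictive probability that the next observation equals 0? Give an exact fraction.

27/55

obs 1: x=0 → posterior Beta(5/3, 9/2)
obs 2: x=1 → posterior Beta(8/3, 9/2)
obs 3: x=1 → posterior Beta(11/3, 9/2)
obs 4: x=1 → posterior Beta(14/3, 9/2)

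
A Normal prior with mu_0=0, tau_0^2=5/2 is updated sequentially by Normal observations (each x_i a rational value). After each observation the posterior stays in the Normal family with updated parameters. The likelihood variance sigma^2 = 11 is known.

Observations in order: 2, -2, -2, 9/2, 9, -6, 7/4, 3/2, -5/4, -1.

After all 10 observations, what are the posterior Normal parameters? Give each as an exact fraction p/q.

obs 1: x=2 → posterior Normal(10/27, 55/27)
obs 2: x=-2 → posterior Normal(0, 55/32)
obs 3: x=-2 → posterior Normal(-10/37, 55/37)
obs 4: x=9/2 → posterior Normal(25/84, 55/42)
obs 5: x=9 → posterior Normal(115/94, 55/47)
obs 6: x=-6 → posterior Normal(55/104, 55/52)
obs 7: x=7/4 → posterior Normal(145/228, 55/57)
obs 8: x=3/2 → posterior Normal(175/248, 55/62)
obs 9: x=-5/4 → posterior Normal(75/134, 55/67)
obs 10: x=-1 → posterior Normal(65/144, 55/72)

mu_0=65/144, tau_0^2=55/72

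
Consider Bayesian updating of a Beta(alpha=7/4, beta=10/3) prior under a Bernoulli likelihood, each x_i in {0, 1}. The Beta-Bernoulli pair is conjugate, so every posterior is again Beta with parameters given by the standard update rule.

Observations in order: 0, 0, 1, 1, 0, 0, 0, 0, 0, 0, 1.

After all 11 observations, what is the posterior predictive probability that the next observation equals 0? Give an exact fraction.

obs 1: x=0 → posterior Beta(7/4, 13/3)
obs 2: x=0 → posterior Beta(7/4, 16/3)
obs 3: x=1 → posterior Beta(11/4, 16/3)
obs 4: x=1 → posterior Beta(15/4, 16/3)
obs 5: x=0 → posterior Beta(15/4, 19/3)
obs 6: x=0 → posterior Beta(15/4, 22/3)
obs 7: x=0 → posterior Beta(15/4, 25/3)
obs 8: x=0 → posterior Beta(15/4, 28/3)
obs 9: x=0 → posterior Beta(15/4, 31/3)
obs 10: x=0 → posterior Beta(15/4, 34/3)
obs 11: x=1 → posterior Beta(19/4, 34/3)

136/193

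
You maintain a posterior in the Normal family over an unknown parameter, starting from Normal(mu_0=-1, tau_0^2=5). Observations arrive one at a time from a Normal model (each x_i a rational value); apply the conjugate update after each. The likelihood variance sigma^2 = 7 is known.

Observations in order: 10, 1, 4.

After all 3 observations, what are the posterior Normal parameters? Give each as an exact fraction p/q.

obs 1: x=10 → posterior Normal(43/12, 35/12)
obs 2: x=1 → posterior Normal(48/17, 35/17)
obs 3: x=4 → posterior Normal(34/11, 35/22)

mu_0=34/11, tau_0^2=35/22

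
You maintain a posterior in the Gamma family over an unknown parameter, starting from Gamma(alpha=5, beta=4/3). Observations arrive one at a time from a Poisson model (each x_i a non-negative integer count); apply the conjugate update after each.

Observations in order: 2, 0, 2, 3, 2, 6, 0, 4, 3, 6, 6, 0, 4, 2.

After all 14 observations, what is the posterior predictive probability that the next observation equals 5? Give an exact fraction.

6307204231824685307790710628414617719442652544874020499612833026982879460786700288/66009724686219550843768321818371771650147004059278069406814190436565131829325062449

obs 1: x=2 → posterior Gamma(7, 7/3)
obs 2: x=0 → posterior Gamma(7, 10/3)
obs 3: x=2 → posterior Gamma(9, 13/3)
obs 4: x=3 → posterior Gamma(12, 16/3)
obs 5: x=2 → posterior Gamma(14, 19/3)
obs 6: x=6 → posterior Gamma(20, 22/3)
obs 7: x=0 → posterior Gamma(20, 25/3)
obs 8: x=4 → posterior Gamma(24, 28/3)
obs 9: x=3 → posterior Gamma(27, 31/3)
obs 10: x=6 → posterior Gamma(33, 34/3)
obs 11: x=6 → posterior Gamma(39, 37/3)
obs 12: x=0 → posterior Gamma(39, 40/3)
obs 13: x=4 → posterior Gamma(43, 43/3)
obs 14: x=2 → posterior Gamma(45, 46/3)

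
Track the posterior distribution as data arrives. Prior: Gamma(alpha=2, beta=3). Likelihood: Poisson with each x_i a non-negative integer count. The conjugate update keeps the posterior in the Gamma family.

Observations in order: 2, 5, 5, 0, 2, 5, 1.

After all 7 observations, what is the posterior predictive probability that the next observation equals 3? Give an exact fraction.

obs 1: x=2 → posterior Gamma(4, 4)
obs 2: x=5 → posterior Gamma(9, 5)
obs 3: x=5 → posterior Gamma(14, 6)
obs 4: x=0 → posterior Gamma(14, 7)
obs 5: x=2 → posterior Gamma(16, 8)
obs 6: x=5 → posterior Gamma(21, 9)
obs 7: x=1 → posterior Gamma(22, 10)

1840000000000000000000000/9849732675807611094711841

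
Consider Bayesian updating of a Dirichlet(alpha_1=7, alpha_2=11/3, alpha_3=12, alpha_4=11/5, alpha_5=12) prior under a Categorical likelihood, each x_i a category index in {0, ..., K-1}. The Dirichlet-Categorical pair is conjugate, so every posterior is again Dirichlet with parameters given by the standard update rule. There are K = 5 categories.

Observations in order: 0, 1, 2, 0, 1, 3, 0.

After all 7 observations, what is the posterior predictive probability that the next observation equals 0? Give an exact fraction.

75/329

obs 1: x=0 → posterior Dirichlet(8, 11/3, 12, 11/5, 12)
obs 2: x=1 → posterior Dirichlet(8, 14/3, 12, 11/5, 12)
obs 3: x=2 → posterior Dirichlet(8, 14/3, 13, 11/5, 12)
obs 4: x=0 → posterior Dirichlet(9, 14/3, 13, 11/5, 12)
obs 5: x=1 → posterior Dirichlet(9, 17/3, 13, 11/5, 12)
obs 6: x=3 → posterior Dirichlet(9, 17/3, 13, 16/5, 12)
obs 7: x=0 → posterior Dirichlet(10, 17/3, 13, 16/5, 12)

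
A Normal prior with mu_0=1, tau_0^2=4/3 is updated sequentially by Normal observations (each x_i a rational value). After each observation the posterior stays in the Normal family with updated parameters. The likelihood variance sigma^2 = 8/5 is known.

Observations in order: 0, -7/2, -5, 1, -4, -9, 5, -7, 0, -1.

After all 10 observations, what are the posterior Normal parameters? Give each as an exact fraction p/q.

mu_0=-223/112, tau_0^2=1/7

obs 1: x=0 → posterior Normal(6/11, 8/11)
obs 2: x=-7/2 → posterior Normal(-23/32, 1/2)
obs 3: x=-5 → posterior Normal(-73/42, 8/21)
obs 4: x=1 → posterior Normal(-63/52, 4/13)
obs 5: x=-4 → posterior Normal(-103/62, 8/31)
obs 6: x=-9 → posterior Normal(-193/72, 2/9)
obs 7: x=5 → posterior Normal(-143/82, 8/41)
obs 8: x=-7 → posterior Normal(-213/92, 4/23)
obs 9: x=0 → posterior Normal(-71/34, 8/51)
obs 10: x=-1 → posterior Normal(-223/112, 1/7)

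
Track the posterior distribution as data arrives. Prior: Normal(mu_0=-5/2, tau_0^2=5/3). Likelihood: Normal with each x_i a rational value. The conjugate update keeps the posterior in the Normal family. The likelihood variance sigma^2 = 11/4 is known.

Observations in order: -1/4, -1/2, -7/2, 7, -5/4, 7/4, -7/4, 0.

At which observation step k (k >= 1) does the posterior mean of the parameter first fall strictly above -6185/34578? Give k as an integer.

obs 1: x=-1/4 → posterior Normal(-175/106, 55/53)
obs 2: x=-1/2 → posterior Normal(-195/146, 55/73)
obs 3: x=-7/2 → posterior Normal(-335/186, 55/93)
obs 4: x=7 → posterior Normal(-55/226, 55/113)
obs 5: x=-5/4 → posterior Normal(-15/38, 55/133)
obs 6: x=7/4 → posterior Normal(-35/306, 55/153)
obs 7: x=-7/4 → posterior Normal(-105/346, 55/173)
obs 8: x=0 → posterior Normal(-105/386, 55/193)

k = 6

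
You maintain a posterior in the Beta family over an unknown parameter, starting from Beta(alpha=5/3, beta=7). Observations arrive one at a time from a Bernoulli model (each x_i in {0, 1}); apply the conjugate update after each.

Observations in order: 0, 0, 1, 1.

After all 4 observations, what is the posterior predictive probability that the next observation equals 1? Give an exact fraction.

11/38

obs 1: x=0 → posterior Beta(5/3, 8)
obs 2: x=0 → posterior Beta(5/3, 9)
obs 3: x=1 → posterior Beta(8/3, 9)
obs 4: x=1 → posterior Beta(11/3, 9)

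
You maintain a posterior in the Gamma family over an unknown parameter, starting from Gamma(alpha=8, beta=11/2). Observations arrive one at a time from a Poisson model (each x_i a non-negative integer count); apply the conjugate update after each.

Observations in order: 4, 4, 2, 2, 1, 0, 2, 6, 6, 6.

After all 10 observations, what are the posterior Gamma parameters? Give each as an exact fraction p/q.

obs 1: x=4 → posterior Gamma(12, 13/2)
obs 2: x=4 → posterior Gamma(16, 15/2)
obs 3: x=2 → posterior Gamma(18, 17/2)
obs 4: x=2 → posterior Gamma(20, 19/2)
obs 5: x=1 → posterior Gamma(21, 21/2)
obs 6: x=0 → posterior Gamma(21, 23/2)
obs 7: x=2 → posterior Gamma(23, 25/2)
obs 8: x=6 → posterior Gamma(29, 27/2)
obs 9: x=6 → posterior Gamma(35, 29/2)
obs 10: x=6 → posterior Gamma(41, 31/2)

alpha=41, beta=31/2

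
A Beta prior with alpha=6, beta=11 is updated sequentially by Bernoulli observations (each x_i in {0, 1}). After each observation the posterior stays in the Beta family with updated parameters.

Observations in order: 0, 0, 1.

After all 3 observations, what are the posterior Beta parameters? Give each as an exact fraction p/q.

obs 1: x=0 → posterior Beta(6, 12)
obs 2: x=0 → posterior Beta(6, 13)
obs 3: x=1 → posterior Beta(7, 13)

alpha=7, beta=13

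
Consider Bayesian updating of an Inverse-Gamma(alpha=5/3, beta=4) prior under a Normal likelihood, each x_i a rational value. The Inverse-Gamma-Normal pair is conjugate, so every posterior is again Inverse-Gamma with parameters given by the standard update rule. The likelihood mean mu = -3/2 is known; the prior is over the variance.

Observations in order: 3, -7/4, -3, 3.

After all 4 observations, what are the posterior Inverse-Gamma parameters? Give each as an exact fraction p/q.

obs 1: x=3 → posterior Inverse-Gamma(13/6, 113/8)
obs 2: x=-7/4 → posterior Inverse-Gamma(8/3, 453/32)
obs 3: x=-3 → posterior Inverse-Gamma(19/6, 489/32)
obs 4: x=3 → posterior Inverse-Gamma(11/3, 813/32)

alpha=11/3, beta=813/32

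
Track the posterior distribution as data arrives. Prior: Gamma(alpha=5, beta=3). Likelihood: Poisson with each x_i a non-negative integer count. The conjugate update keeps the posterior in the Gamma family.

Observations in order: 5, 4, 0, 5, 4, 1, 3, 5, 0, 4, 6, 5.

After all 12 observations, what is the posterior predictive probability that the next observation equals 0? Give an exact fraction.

obs 1: x=5 → posterior Gamma(10, 4)
obs 2: x=4 → posterior Gamma(14, 5)
obs 3: x=0 → posterior Gamma(14, 6)
obs 4: x=5 → posterior Gamma(19, 7)
obs 5: x=4 → posterior Gamma(23, 8)
obs 6: x=1 → posterior Gamma(24, 9)
obs 7: x=3 → posterior Gamma(27, 10)
obs 8: x=5 → posterior Gamma(32, 11)
obs 9: x=0 → posterior Gamma(32, 12)
obs 10: x=4 → posterior Gamma(36, 13)
obs 11: x=6 → posterior Gamma(42, 14)
obs 12: x=5 → posterior Gamma(47, 15)

18892488895231098871212083167847595177590847015380859375/392318858461667547739736838950479151006397215279002157056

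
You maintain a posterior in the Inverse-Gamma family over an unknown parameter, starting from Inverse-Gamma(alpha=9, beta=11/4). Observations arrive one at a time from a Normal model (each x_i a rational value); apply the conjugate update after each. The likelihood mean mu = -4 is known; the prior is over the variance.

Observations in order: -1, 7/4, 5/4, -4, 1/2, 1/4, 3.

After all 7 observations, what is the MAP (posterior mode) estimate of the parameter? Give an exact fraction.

obs 1: x=-1 → posterior Inverse-Gamma(19/2, 29/4)
obs 2: x=7/4 → posterior Inverse-Gamma(10, 761/32)
obs 3: x=5/4 → posterior Inverse-Gamma(21/2, 601/16)
obs 4: x=-4 → posterior Inverse-Gamma(11, 601/16)
obs 5: x=1/2 → posterior Inverse-Gamma(23/2, 763/16)
obs 6: x=1/4 → posterior Inverse-Gamma(12, 1815/32)
obs 7: x=3 → posterior Inverse-Gamma(25/2, 2599/32)

2599/432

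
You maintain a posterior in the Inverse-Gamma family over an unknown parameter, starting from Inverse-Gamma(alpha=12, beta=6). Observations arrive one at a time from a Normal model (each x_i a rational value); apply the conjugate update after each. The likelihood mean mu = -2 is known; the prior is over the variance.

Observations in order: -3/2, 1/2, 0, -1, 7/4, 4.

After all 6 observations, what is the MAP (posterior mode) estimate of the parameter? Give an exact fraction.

1177/512

obs 1: x=-3/2 → posterior Inverse-Gamma(25/2, 49/8)
obs 2: x=1/2 → posterior Inverse-Gamma(13, 37/4)
obs 3: x=0 → posterior Inverse-Gamma(27/2, 45/4)
obs 4: x=-1 → posterior Inverse-Gamma(14, 47/4)
obs 5: x=7/4 → posterior Inverse-Gamma(29/2, 601/32)
obs 6: x=4 → posterior Inverse-Gamma(15, 1177/32)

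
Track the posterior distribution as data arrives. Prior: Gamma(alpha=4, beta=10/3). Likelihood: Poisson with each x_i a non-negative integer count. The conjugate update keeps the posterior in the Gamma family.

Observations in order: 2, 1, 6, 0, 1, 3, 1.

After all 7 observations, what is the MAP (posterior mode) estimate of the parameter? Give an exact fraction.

obs 1: x=2 → posterior Gamma(6, 13/3)
obs 2: x=1 → posterior Gamma(7, 16/3)
obs 3: x=6 → posterior Gamma(13, 19/3)
obs 4: x=0 → posterior Gamma(13, 22/3)
obs 5: x=1 → posterior Gamma(14, 25/3)
obs 6: x=3 → posterior Gamma(17, 28/3)
obs 7: x=1 → posterior Gamma(18, 31/3)

51/31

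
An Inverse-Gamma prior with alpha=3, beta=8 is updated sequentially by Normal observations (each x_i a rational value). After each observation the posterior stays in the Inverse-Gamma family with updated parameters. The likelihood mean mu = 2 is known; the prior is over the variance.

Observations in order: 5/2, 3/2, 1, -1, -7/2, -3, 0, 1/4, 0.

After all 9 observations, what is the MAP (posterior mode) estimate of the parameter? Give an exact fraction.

1485/272

obs 1: x=5/2 → posterior Inverse-Gamma(7/2, 65/8)
obs 2: x=3/2 → posterior Inverse-Gamma(4, 33/4)
obs 3: x=1 → posterior Inverse-Gamma(9/2, 35/4)
obs 4: x=-1 → posterior Inverse-Gamma(5, 53/4)
obs 5: x=-7/2 → posterior Inverse-Gamma(11/2, 227/8)
obs 6: x=-3 → posterior Inverse-Gamma(6, 327/8)
obs 7: x=0 → posterior Inverse-Gamma(13/2, 343/8)
obs 8: x=1/4 → posterior Inverse-Gamma(7, 1421/32)
obs 9: x=0 → posterior Inverse-Gamma(15/2, 1485/32)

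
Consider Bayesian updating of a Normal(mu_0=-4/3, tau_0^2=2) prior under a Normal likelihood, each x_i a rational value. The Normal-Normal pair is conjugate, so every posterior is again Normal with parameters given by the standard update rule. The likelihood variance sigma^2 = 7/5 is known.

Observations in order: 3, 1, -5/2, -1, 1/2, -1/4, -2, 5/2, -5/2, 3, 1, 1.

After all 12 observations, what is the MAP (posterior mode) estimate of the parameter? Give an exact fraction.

169/762

obs 1: x=3 → posterior Normal(62/51, 14/17)
obs 2: x=1 → posterior Normal(92/81, 14/27)
obs 3: x=-5/2 → posterior Normal(17/111, 14/37)
obs 4: x=-1 → posterior Normal(-13/141, 14/47)
obs 5: x=1/2 → posterior Normal(2/171, 14/57)
obs 6: x=-1/4 → posterior Normal(-11/402, 14/67)
obs 7: x=-2 → posterior Normal(-131/462, 2/11)
obs 8: x=5/2 → posterior Normal(19/522, 14/87)
obs 9: x=-5/2 → posterior Normal(-131/582, 14/97)
obs 10: x=3 → posterior Normal(49/642, 14/107)
obs 11: x=1 → posterior Normal(109/702, 14/117)
obs 12: x=1 → posterior Normal(169/762, 14/127)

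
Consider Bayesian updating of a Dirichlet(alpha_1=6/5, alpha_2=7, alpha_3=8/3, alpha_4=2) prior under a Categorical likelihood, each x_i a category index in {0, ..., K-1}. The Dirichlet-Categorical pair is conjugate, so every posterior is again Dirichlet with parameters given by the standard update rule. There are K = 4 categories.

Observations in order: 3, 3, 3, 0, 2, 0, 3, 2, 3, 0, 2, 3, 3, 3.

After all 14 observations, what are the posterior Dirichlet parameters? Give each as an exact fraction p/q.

alpha_1=21/5, alpha_2=7, alpha_3=17/3, alpha_4=10

obs 1: x=3 → posterior Dirichlet(6/5, 7, 8/3, 3)
obs 2: x=3 → posterior Dirichlet(6/5, 7, 8/3, 4)
obs 3: x=3 → posterior Dirichlet(6/5, 7, 8/3, 5)
obs 4: x=0 → posterior Dirichlet(11/5, 7, 8/3, 5)
obs 5: x=2 → posterior Dirichlet(11/5, 7, 11/3, 5)
obs 6: x=0 → posterior Dirichlet(16/5, 7, 11/3, 5)
obs 7: x=3 → posterior Dirichlet(16/5, 7, 11/3, 6)
obs 8: x=2 → posterior Dirichlet(16/5, 7, 14/3, 6)
obs 9: x=3 → posterior Dirichlet(16/5, 7, 14/3, 7)
obs 10: x=0 → posterior Dirichlet(21/5, 7, 14/3, 7)
obs 11: x=2 → posterior Dirichlet(21/5, 7, 17/3, 7)
obs 12: x=3 → posterior Dirichlet(21/5, 7, 17/3, 8)
obs 13: x=3 → posterior Dirichlet(21/5, 7, 17/3, 9)
obs 14: x=3 → posterior Dirichlet(21/5, 7, 17/3, 10)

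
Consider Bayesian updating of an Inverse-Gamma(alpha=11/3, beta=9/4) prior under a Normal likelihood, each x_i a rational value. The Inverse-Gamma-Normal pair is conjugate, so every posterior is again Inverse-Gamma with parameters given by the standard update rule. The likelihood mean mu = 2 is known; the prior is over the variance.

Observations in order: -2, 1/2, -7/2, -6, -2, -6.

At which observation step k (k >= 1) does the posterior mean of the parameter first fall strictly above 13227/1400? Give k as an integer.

obs 1: x=-2 → posterior Inverse-Gamma(25/6, 41/4)
obs 2: x=1/2 → posterior Inverse-Gamma(14/3, 91/8)
obs 3: x=-7/2 → posterior Inverse-Gamma(31/6, 53/2)
obs 4: x=-6 → posterior Inverse-Gamma(17/3, 117/2)
obs 5: x=-2 → posterior Inverse-Gamma(37/6, 133/2)
obs 6: x=-6 → posterior Inverse-Gamma(20/3, 197/2)

k = 4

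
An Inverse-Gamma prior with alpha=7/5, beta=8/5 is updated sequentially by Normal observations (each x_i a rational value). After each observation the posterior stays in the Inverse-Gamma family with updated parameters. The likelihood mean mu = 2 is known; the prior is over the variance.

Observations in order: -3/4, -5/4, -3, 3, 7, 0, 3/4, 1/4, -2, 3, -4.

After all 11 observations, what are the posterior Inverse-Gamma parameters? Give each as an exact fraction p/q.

alpha=69/10, beta=2679/40

obs 1: x=-3/4 → posterior Inverse-Gamma(19/10, 861/160)
obs 2: x=-5/4 → posterior Inverse-Gamma(12/5, 853/80)
obs 3: x=-3 → posterior Inverse-Gamma(29/10, 1853/80)
obs 4: x=3 → posterior Inverse-Gamma(17/5, 1893/80)
obs 5: x=7 → posterior Inverse-Gamma(39/10, 2893/80)
obs 6: x=0 → posterior Inverse-Gamma(22/5, 3053/80)
obs 7: x=3/4 → posterior Inverse-Gamma(49/10, 6231/160)
obs 8: x=1/4 → posterior Inverse-Gamma(27/5, 1619/40)
obs 9: x=-2 → posterior Inverse-Gamma(59/10, 1939/40)
obs 10: x=3 → posterior Inverse-Gamma(32/5, 1959/40)
obs 11: x=-4 → posterior Inverse-Gamma(69/10, 2679/40)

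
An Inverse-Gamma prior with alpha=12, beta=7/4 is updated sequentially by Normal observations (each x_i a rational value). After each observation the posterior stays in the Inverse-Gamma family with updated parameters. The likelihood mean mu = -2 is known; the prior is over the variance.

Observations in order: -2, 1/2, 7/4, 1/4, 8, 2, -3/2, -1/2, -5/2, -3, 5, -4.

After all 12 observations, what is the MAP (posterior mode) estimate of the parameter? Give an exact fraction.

1613/304

obs 1: x=-2 → posterior Inverse-Gamma(25/2, 7/4)
obs 2: x=1/2 → posterior Inverse-Gamma(13, 39/8)
obs 3: x=7/4 → posterior Inverse-Gamma(27/2, 381/32)
obs 4: x=1/4 → posterior Inverse-Gamma(14, 231/16)
obs 5: x=8 → posterior Inverse-Gamma(29/2, 1031/16)
obs 6: x=2 → posterior Inverse-Gamma(15, 1159/16)
obs 7: x=-3/2 → posterior Inverse-Gamma(31/2, 1161/16)
obs 8: x=-1/2 → posterior Inverse-Gamma(16, 1179/16)
obs 9: x=-5/2 → posterior Inverse-Gamma(33/2, 1181/16)
obs 10: x=-3 → posterior Inverse-Gamma(17, 1189/16)
obs 11: x=5 → posterior Inverse-Gamma(35/2, 1581/16)
obs 12: x=-4 → posterior Inverse-Gamma(18, 1613/16)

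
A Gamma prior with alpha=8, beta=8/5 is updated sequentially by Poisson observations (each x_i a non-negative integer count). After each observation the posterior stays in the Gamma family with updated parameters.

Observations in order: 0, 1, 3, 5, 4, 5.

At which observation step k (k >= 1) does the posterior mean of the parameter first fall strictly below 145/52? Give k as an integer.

obs 1: x=0 → posterior Gamma(8, 13/5)
obs 2: x=1 → posterior Gamma(9, 18/5)
obs 3: x=3 → posterior Gamma(12, 23/5)
obs 4: x=5 → posterior Gamma(17, 28/5)
obs 5: x=4 → posterior Gamma(21, 33/5)
obs 6: x=5 → posterior Gamma(26, 38/5)

k = 2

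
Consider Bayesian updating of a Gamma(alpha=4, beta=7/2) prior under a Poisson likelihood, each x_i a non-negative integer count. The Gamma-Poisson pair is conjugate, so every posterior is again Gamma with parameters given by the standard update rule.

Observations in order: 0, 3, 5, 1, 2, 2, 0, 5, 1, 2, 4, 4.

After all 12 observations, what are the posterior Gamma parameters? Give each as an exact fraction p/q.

alpha=33, beta=31/2

obs 1: x=0 → posterior Gamma(4, 9/2)
obs 2: x=3 → posterior Gamma(7, 11/2)
obs 3: x=5 → posterior Gamma(12, 13/2)
obs 4: x=1 → posterior Gamma(13, 15/2)
obs 5: x=2 → posterior Gamma(15, 17/2)
obs 6: x=2 → posterior Gamma(17, 19/2)
obs 7: x=0 → posterior Gamma(17, 21/2)
obs 8: x=5 → posterior Gamma(22, 23/2)
obs 9: x=1 → posterior Gamma(23, 25/2)
obs 10: x=2 → posterior Gamma(25, 27/2)
obs 11: x=4 → posterior Gamma(29, 29/2)
obs 12: x=4 → posterior Gamma(33, 31/2)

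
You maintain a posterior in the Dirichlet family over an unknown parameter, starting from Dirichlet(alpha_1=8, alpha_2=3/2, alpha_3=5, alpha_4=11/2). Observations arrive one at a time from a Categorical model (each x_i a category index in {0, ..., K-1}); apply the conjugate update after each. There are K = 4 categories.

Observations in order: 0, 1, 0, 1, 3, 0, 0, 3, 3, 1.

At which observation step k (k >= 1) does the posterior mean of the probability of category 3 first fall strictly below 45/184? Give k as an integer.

obs 1: x=0 → posterior Dirichlet(9, 3/2, 5, 11/2)
obs 2: x=1 → posterior Dirichlet(9, 5/2, 5, 11/2)
obs 3: x=0 → posterior Dirichlet(10, 5/2, 5, 11/2)
obs 4: x=1 → posterior Dirichlet(10, 7/2, 5, 11/2)
obs 5: x=3 → posterior Dirichlet(10, 7/2, 5, 13/2)
obs 6: x=0 → posterior Dirichlet(11, 7/2, 5, 13/2)
obs 7: x=0 → posterior Dirichlet(12, 7/2, 5, 13/2)
obs 8: x=3 → posterior Dirichlet(12, 7/2, 5, 15/2)
obs 9: x=3 → posterior Dirichlet(12, 7/2, 5, 17/2)
obs 10: x=1 → posterior Dirichlet(12, 9/2, 5, 17/2)

k = 3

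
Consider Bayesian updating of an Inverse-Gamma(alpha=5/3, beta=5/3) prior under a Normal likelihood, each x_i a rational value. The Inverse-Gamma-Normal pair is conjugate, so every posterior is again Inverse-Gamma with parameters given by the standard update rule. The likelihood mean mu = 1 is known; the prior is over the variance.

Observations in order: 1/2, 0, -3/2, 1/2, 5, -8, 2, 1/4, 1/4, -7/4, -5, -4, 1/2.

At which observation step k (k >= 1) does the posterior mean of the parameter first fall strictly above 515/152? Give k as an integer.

obs 1: x=1/2 → posterior Inverse-Gamma(13/6, 43/24)
obs 2: x=0 → posterior Inverse-Gamma(8/3, 55/24)
obs 3: x=-3/2 → posterior Inverse-Gamma(19/6, 65/12)
obs 4: x=1/2 → posterior Inverse-Gamma(11/3, 133/24)
obs 5: x=5 → posterior Inverse-Gamma(25/6, 325/24)
obs 6: x=-8 → posterior Inverse-Gamma(14/3, 1297/24)
obs 7: x=2 → posterior Inverse-Gamma(31/6, 1309/24)
obs 8: x=1/4 → posterior Inverse-Gamma(17/3, 5263/96)
obs 9: x=1/4 → posterior Inverse-Gamma(37/6, 2645/48)
obs 10: x=-7/4 → posterior Inverse-Gamma(20/3, 5653/96)
obs 11: x=-5 → posterior Inverse-Gamma(43/6, 7381/96)
obs 12: x=-4 → posterior Inverse-Gamma(23/3, 8581/96)
obs 13: x=1/2 → posterior Inverse-Gamma(49/6, 8593/96)

k = 5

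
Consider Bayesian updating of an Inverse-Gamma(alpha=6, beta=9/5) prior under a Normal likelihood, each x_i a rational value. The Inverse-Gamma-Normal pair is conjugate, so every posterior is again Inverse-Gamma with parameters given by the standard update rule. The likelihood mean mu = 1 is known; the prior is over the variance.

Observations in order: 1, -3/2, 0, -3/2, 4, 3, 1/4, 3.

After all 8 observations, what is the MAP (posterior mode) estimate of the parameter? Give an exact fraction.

2773/1760

obs 1: x=1 → posterior Inverse-Gamma(13/2, 9/5)
obs 2: x=-3/2 → posterior Inverse-Gamma(7, 197/40)
obs 3: x=0 → posterior Inverse-Gamma(15/2, 217/40)
obs 4: x=-3/2 → posterior Inverse-Gamma(8, 171/20)
obs 5: x=4 → posterior Inverse-Gamma(17/2, 261/20)
obs 6: x=3 → posterior Inverse-Gamma(9, 301/20)
obs 7: x=1/4 → posterior Inverse-Gamma(19/2, 2453/160)
obs 8: x=3 → posterior Inverse-Gamma(10, 2773/160)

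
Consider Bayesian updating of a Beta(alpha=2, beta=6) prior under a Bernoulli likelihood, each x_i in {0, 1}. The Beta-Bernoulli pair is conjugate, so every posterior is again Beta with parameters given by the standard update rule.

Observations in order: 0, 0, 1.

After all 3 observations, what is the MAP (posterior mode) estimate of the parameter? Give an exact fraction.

obs 1: x=0 → posterior Beta(2, 7)
obs 2: x=0 → posterior Beta(2, 8)
obs 3: x=1 → posterior Beta(3, 8)

2/9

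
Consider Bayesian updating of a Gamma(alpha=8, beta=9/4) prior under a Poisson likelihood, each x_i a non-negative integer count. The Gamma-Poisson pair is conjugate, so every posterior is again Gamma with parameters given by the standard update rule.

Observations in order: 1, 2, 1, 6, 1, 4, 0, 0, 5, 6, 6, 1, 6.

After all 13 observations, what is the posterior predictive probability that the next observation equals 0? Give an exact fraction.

813771068345794899972274642921769461200260271145391321479959421518615509024611134421/16103777528925348059351720308521686828629366232055784990961910807527601718902587890625

obs 1: x=1 → posterior Gamma(9, 13/4)
obs 2: x=2 → posterior Gamma(11, 17/4)
obs 3: x=1 → posterior Gamma(12, 21/4)
obs 4: x=6 → posterior Gamma(18, 25/4)
obs 5: x=1 → posterior Gamma(19, 29/4)
obs 6: x=4 → posterior Gamma(23, 33/4)
obs 7: x=0 → posterior Gamma(23, 37/4)
obs 8: x=0 → posterior Gamma(23, 41/4)
obs 9: x=5 → posterior Gamma(28, 45/4)
obs 10: x=6 → posterior Gamma(34, 49/4)
obs 11: x=6 → posterior Gamma(40, 53/4)
obs 12: x=1 → posterior Gamma(41, 57/4)
obs 13: x=6 → posterior Gamma(47, 61/4)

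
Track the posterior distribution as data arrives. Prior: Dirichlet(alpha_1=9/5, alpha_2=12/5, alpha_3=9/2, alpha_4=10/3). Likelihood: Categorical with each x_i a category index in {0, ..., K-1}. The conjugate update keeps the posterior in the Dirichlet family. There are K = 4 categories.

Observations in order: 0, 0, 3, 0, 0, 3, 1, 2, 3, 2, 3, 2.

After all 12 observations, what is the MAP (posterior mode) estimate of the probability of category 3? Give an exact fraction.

obs 1: x=0 → posterior Dirichlet(14/5, 12/5, 9/2, 10/3)
obs 2: x=0 → posterior Dirichlet(19/5, 12/5, 9/2, 10/3)
obs 3: x=3 → posterior Dirichlet(19/5, 12/5, 9/2, 13/3)
obs 4: x=0 → posterior Dirichlet(24/5, 12/5, 9/2, 13/3)
obs 5: x=0 → posterior Dirichlet(29/5, 12/5, 9/2, 13/3)
obs 6: x=3 → posterior Dirichlet(29/5, 12/5, 9/2, 16/3)
obs 7: x=1 → posterior Dirichlet(29/5, 17/5, 9/2, 16/3)
obs 8: x=2 → posterior Dirichlet(29/5, 17/5, 11/2, 16/3)
obs 9: x=3 → posterior Dirichlet(29/5, 17/5, 11/2, 19/3)
obs 10: x=2 → posterior Dirichlet(29/5, 17/5, 13/2, 19/3)
obs 11: x=3 → posterior Dirichlet(29/5, 17/5, 13/2, 22/3)
obs 12: x=2 → posterior Dirichlet(29/5, 17/5, 15/2, 22/3)

190/601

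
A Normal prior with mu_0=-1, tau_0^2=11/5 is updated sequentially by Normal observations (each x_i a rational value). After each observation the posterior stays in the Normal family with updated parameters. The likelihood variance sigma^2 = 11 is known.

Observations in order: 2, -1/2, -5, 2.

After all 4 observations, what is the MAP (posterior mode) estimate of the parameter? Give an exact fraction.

obs 1: x=2 → posterior Normal(-1/2, 11/6)
obs 2: x=-1/2 → posterior Normal(-1/2, 11/7)
obs 3: x=-5 → posterior Normal(-17/16, 11/8)
obs 4: x=2 → posterior Normal(-13/18, 11/9)

-13/18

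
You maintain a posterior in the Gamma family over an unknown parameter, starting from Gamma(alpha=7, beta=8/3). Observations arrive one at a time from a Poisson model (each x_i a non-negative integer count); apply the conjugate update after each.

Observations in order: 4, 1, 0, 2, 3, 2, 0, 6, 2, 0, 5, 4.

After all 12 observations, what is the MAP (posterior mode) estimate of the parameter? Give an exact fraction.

105/44

obs 1: x=4 → posterior Gamma(11, 11/3)
obs 2: x=1 → posterior Gamma(12, 14/3)
obs 3: x=0 → posterior Gamma(12, 17/3)
obs 4: x=2 → posterior Gamma(14, 20/3)
obs 5: x=3 → posterior Gamma(17, 23/3)
obs 6: x=2 → posterior Gamma(19, 26/3)
obs 7: x=0 → posterior Gamma(19, 29/3)
obs 8: x=6 → posterior Gamma(25, 32/3)
obs 9: x=2 → posterior Gamma(27, 35/3)
obs 10: x=0 → posterior Gamma(27, 38/3)
obs 11: x=5 → posterior Gamma(32, 41/3)
obs 12: x=4 → posterior Gamma(36, 44/3)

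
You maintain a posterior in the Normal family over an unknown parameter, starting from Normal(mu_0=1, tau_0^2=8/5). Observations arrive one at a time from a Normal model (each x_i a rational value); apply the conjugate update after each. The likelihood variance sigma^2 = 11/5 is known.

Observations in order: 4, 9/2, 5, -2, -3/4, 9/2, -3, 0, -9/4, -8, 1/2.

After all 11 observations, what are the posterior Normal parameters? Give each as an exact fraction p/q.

mu_0=31/99, tau_0^2=8/45

obs 1: x=4 → posterior Normal(43/19, 88/95)
obs 2: x=9/2 → posterior Normal(79/27, 88/135)
obs 3: x=5 → posterior Normal(17/5, 88/175)
obs 4: x=-2 → posterior Normal(103/43, 88/215)
obs 5: x=-3/4 → posterior Normal(97/51, 88/255)
obs 6: x=9/2 → posterior Normal(133/59, 88/295)
obs 7: x=-3 → posterior Normal(109/67, 88/335)
obs 8: x=0 → posterior Normal(109/75, 88/375)
obs 9: x=-9/4 → posterior Normal(91/83, 88/415)
obs 10: x=-8 → posterior Normal(27/91, 88/455)
obs 11: x=1/2 → posterior Normal(31/99, 8/45)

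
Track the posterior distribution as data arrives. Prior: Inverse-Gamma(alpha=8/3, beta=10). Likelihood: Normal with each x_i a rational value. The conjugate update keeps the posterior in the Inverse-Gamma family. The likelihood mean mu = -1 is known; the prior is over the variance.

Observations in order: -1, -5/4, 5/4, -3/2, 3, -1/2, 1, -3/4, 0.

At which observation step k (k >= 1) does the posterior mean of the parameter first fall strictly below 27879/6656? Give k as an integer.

obs 1: x=-1 → posterior Inverse-Gamma(19/6, 10)
obs 2: x=-5/4 → posterior Inverse-Gamma(11/3, 321/32)
obs 3: x=5/4 → posterior Inverse-Gamma(25/6, 201/16)
obs 4: x=-3/2 → posterior Inverse-Gamma(14/3, 203/16)
obs 5: x=3 → posterior Inverse-Gamma(31/6, 331/16)
obs 6: x=-1/2 → posterior Inverse-Gamma(17/3, 333/16)
obs 7: x=1 → posterior Inverse-Gamma(37/6, 365/16)
obs 8: x=-3/4 → posterior Inverse-Gamma(20/3, 731/32)
obs 9: x=0 → posterior Inverse-Gamma(43/6, 747/32)

k = 2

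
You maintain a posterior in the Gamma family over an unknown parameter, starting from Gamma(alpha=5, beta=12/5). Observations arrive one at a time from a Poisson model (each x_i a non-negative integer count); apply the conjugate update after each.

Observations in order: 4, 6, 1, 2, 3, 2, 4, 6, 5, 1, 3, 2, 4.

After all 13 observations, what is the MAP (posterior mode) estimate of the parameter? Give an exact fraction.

235/77

obs 1: x=4 → posterior Gamma(9, 17/5)
obs 2: x=6 → posterior Gamma(15, 22/5)
obs 3: x=1 → posterior Gamma(16, 27/5)
obs 4: x=2 → posterior Gamma(18, 32/5)
obs 5: x=3 → posterior Gamma(21, 37/5)
obs 6: x=2 → posterior Gamma(23, 42/5)
obs 7: x=4 → posterior Gamma(27, 47/5)
obs 8: x=6 → posterior Gamma(33, 52/5)
obs 9: x=5 → posterior Gamma(38, 57/5)
obs 10: x=1 → posterior Gamma(39, 62/5)
obs 11: x=3 → posterior Gamma(42, 67/5)
obs 12: x=2 → posterior Gamma(44, 72/5)
obs 13: x=4 → posterior Gamma(48, 77/5)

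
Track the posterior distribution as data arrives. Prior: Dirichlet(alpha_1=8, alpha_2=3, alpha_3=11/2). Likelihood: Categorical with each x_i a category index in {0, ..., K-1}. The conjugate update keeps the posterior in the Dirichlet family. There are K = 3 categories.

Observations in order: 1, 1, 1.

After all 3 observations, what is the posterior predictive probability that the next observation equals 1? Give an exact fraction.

4/13

obs 1: x=1 → posterior Dirichlet(8, 4, 11/2)
obs 2: x=1 → posterior Dirichlet(8, 5, 11/2)
obs 3: x=1 → posterior Dirichlet(8, 6, 11/2)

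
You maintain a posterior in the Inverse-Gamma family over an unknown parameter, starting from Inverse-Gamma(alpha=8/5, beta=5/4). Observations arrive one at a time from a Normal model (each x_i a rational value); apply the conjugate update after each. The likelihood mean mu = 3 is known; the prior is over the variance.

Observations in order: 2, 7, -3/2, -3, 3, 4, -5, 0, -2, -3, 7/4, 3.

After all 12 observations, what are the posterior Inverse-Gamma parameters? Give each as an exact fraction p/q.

obs 1: x=2 → posterior Inverse-Gamma(21/10, 7/4)
obs 2: x=7 → posterior Inverse-Gamma(13/5, 39/4)
obs 3: x=-3/2 → posterior Inverse-Gamma(31/10, 159/8)
obs 4: x=-3 → posterior Inverse-Gamma(18/5, 303/8)
obs 5: x=3 → posterior Inverse-Gamma(41/10, 303/8)
obs 6: x=4 → posterior Inverse-Gamma(23/5, 307/8)
obs 7: x=-5 → posterior Inverse-Gamma(51/10, 563/8)
obs 8: x=0 → posterior Inverse-Gamma(28/5, 599/8)
obs 9: x=-2 → posterior Inverse-Gamma(61/10, 699/8)
obs 10: x=-3 → posterior Inverse-Gamma(33/5, 843/8)
obs 11: x=7/4 → posterior Inverse-Gamma(71/10, 3397/32)
obs 12: x=3 → posterior Inverse-Gamma(38/5, 3397/32)

alpha=38/5, beta=3397/32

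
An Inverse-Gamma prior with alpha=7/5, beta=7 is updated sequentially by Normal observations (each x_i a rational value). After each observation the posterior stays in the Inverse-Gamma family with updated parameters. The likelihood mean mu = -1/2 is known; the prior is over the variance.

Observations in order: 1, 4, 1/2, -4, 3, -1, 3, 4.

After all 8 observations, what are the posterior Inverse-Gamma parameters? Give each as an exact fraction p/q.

obs 1: x=1 → posterior Inverse-Gamma(19/10, 65/8)
obs 2: x=4 → posterior Inverse-Gamma(12/5, 73/4)
obs 3: x=1/2 → posterior Inverse-Gamma(29/10, 75/4)
obs 4: x=-4 → posterior Inverse-Gamma(17/5, 199/8)
obs 5: x=3 → posterior Inverse-Gamma(39/10, 31)
obs 6: x=-1 → posterior Inverse-Gamma(22/5, 249/8)
obs 7: x=3 → posterior Inverse-Gamma(49/10, 149/4)
obs 8: x=4 → posterior Inverse-Gamma(27/5, 379/8)

alpha=27/5, beta=379/8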